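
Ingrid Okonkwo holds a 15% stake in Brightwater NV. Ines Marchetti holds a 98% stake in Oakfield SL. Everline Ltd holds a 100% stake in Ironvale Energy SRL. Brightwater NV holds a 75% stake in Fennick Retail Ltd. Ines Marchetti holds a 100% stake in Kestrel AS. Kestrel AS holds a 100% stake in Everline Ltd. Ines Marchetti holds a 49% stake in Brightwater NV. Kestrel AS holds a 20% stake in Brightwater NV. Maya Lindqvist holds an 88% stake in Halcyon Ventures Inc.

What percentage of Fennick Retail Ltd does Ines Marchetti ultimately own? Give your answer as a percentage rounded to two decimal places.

Ines reaches Fennick along 2 paths.
Via Kestrel → Brightwater: 100% × 20% × 75% = 15%.
Via Brightwater: 49% × 75% = 36.75%.
Total: 15% + 36.75% = 51.75%.

51.75%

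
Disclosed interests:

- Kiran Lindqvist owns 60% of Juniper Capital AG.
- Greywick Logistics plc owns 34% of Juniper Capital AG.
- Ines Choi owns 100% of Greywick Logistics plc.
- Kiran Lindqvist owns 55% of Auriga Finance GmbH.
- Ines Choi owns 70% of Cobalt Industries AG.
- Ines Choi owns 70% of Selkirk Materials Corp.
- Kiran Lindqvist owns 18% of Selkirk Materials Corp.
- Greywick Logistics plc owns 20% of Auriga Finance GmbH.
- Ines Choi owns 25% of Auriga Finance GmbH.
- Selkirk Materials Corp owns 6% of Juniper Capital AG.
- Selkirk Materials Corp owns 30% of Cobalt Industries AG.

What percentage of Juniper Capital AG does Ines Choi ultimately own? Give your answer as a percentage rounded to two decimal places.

Ines reaches Juniper along 2 paths.
Via Greywick: 100% × 34% = 34%.
Via Selkirk: 70% × 6% = 4.2%.
Total: 34% + 4.2% = 38.2%.
Rounded: 38.20%.

38.20%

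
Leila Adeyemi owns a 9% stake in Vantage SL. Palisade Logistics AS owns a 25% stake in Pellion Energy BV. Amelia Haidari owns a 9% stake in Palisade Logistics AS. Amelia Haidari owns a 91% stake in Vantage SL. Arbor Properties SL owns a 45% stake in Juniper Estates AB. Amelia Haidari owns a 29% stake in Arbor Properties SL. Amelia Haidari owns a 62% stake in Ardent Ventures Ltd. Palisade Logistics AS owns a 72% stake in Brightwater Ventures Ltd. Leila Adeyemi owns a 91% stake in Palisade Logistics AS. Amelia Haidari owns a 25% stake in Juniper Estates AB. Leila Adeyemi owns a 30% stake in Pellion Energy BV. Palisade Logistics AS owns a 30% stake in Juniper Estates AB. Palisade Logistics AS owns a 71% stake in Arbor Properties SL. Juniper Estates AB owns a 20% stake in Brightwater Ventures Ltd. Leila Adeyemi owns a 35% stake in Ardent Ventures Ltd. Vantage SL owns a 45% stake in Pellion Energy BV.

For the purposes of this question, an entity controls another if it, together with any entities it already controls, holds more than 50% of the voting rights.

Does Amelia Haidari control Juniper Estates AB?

Amelia holds 91% of Vantage, so Amelia controls Vantage.
Amelia holds 62% of Ardent, so Amelia controls Ardent.
In Juniper, Amelia's side holds only 25%, not > 50%.
So Amelia does not control Juniper.

No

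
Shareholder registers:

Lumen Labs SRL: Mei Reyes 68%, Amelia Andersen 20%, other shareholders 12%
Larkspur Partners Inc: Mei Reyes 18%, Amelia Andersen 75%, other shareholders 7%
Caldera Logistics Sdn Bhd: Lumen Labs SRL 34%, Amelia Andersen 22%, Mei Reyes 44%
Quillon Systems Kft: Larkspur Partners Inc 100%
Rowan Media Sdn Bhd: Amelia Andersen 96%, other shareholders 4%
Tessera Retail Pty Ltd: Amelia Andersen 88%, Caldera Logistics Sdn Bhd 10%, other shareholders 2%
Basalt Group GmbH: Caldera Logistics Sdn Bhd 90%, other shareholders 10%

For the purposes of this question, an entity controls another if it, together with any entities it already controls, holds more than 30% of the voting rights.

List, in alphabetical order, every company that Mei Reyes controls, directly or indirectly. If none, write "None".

Basalt Group GmbH, Caldera Logistics Sdn Bhd, Lumen Labs SRL

Mei holds 68% of Lumen, so Mei controls Lumen.
Lumen and Mei together hold 34% + 44% = 78% of Caldera, so Mei controls Caldera.
Caldera holds 90% of Basalt, so Mei controls Basalt.
No other company's threshold is met.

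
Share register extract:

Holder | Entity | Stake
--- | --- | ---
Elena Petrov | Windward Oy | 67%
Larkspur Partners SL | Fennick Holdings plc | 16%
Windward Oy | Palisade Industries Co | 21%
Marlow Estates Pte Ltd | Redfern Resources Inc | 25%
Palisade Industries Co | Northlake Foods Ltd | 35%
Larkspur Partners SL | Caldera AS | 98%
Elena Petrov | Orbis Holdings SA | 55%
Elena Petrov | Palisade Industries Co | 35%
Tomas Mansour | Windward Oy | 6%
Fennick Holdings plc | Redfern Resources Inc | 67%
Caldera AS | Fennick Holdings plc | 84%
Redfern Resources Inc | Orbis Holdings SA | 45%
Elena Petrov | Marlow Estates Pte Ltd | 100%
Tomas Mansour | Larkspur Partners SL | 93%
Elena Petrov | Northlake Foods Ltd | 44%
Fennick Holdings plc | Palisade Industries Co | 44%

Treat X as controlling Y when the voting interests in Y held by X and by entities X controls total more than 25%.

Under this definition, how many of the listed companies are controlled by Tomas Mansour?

7

Tomas holds 93% of Larkspur, so Tomas controls Larkspur.
Larkspur holds 98% of Caldera, so Tomas controls Caldera.
Larkspur and Caldera together hold 16% + 84% = 100% of Fennick, so Tomas controls Fennick.
Fennick holds 67% of Redfern, so Tomas controls Redfern.
Fennick holds 44% of Palisade, so Tomas controls Palisade.
Palisade holds 35% of Northlake, so Tomas controls Northlake.
Redfern holds 45% of Orbis, so Tomas controls Orbis.
No other company's threshold is met.
Tomas controls 7 companies.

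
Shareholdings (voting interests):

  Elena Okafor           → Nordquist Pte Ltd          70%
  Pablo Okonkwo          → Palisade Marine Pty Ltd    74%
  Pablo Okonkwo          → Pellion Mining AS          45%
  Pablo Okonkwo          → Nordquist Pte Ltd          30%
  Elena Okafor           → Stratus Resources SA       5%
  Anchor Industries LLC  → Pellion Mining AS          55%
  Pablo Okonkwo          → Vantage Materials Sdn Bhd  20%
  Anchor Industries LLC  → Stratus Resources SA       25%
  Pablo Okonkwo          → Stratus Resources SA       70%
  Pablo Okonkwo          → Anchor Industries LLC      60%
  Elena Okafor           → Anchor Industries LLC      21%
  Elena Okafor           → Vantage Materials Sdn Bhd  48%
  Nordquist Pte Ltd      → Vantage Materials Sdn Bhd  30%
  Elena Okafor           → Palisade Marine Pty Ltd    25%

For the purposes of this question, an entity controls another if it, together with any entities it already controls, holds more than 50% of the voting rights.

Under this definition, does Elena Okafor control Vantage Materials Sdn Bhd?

Elena holds 70% of Nordquist, so Elena controls Nordquist.
Elena and Nordquist together hold 48% + 30% = 78% of Vantage, so Elena controls Vantage.

Yes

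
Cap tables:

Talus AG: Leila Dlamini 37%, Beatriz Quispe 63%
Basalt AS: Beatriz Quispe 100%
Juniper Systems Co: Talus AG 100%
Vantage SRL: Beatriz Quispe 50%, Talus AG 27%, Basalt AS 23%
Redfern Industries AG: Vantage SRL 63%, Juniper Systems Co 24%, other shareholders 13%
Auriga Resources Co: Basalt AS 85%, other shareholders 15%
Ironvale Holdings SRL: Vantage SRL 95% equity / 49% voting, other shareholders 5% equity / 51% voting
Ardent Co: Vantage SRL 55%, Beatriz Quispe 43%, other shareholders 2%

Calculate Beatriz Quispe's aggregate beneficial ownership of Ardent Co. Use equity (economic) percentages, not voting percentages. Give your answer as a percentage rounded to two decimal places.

92.51%

Beatriz reaches Ardent along 4 paths.
Via Vantage: 50% × 55% = 27.5%.
Via Talus → Vantage: 63% × 27% × 55% = 9.3555%.
Via Basalt → Vantage: 100% × 23% × 55% = 12.65%.
Direct stake: 43% = 43%.
Total: 27.5% + 9.3555% + 12.65% + 43% = 92.5055%.
Rounded: 92.51%.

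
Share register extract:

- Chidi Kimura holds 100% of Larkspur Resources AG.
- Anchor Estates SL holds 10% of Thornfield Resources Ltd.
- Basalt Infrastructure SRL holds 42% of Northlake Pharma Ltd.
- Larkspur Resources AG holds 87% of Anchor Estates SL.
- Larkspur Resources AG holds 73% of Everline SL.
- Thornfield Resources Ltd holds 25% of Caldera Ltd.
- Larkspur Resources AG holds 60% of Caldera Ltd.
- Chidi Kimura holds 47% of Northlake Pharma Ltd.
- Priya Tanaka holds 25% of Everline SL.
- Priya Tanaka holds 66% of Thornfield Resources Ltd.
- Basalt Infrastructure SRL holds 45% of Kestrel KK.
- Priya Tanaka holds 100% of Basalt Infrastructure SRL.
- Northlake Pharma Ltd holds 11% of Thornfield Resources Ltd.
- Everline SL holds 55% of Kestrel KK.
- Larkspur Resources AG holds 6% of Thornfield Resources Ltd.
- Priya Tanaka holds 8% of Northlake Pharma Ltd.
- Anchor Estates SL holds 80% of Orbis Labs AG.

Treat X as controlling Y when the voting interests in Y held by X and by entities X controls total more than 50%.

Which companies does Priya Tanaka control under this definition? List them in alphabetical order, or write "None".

Priya holds 100% of Basalt, so Priya controls Basalt.
Priya holds 66% of Thornfield, so Priya controls Thornfield.
No other company's threshold is met.

Basalt Infrastructure SRL, Thornfield Resources Ltd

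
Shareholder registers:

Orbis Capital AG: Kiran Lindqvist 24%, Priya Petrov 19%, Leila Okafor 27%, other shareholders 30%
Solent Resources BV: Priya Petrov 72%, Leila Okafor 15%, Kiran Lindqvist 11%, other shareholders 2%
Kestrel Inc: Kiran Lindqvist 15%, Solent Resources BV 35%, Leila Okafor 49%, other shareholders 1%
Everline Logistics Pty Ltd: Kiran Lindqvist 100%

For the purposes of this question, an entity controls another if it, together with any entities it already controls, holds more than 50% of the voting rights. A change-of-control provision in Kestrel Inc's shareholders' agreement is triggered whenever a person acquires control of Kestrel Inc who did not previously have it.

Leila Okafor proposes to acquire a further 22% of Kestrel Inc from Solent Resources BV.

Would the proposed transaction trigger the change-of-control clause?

Yes

The purchase adds only to Leila's holdings (Solent's stake shrinks), so Leila is the only person who could newly come to control Kestrel.
Leila's largest direct stake is 49% in Kestrel, which does not meet the threshold, so Leila controls no company.
In Kestrel, Leila's side holds only 49%, not > 50%.
So before the transaction, Leila does not control Kestrel.
After the purchase, Leila's direct stake in Kestrel rises to 49% + 22% = 71%, and Solent's stake falls to 13%.
Leila holds 71% of Kestrel, so Leila controls Kestrel.
Leila did not control Kestrel before and does after, so the clause is triggered.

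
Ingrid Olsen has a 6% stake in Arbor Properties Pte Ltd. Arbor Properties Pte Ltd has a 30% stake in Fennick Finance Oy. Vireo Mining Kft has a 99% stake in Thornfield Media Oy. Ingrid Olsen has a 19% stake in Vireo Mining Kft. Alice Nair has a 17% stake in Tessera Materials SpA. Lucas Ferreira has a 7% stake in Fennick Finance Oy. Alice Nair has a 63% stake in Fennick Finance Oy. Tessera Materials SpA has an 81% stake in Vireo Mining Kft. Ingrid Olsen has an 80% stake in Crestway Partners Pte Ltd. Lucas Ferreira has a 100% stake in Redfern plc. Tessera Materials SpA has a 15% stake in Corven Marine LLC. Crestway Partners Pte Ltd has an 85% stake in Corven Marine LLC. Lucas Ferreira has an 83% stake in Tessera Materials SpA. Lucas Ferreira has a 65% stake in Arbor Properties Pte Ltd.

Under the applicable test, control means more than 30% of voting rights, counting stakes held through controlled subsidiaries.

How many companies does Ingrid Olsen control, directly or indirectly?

2

Ingrid holds 80% of Crestway, so Ingrid controls Crestway.
Crestway holds 85% of Corven, so Ingrid controls Corven.
No other company's threshold is met.
Ingrid controls 2 companies.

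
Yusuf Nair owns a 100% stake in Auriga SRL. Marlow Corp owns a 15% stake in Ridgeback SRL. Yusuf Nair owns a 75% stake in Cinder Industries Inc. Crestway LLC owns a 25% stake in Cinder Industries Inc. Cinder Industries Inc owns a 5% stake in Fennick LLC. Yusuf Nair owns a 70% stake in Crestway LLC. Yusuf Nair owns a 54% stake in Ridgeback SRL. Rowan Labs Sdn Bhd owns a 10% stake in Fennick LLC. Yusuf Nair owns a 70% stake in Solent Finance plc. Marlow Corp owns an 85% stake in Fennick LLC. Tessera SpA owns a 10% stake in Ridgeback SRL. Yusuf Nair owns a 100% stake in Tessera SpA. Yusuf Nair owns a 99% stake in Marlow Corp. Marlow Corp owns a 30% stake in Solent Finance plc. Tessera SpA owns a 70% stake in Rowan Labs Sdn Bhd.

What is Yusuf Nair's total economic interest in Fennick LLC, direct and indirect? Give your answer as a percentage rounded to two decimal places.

95.78%

Yusuf reaches Fennick along 4 paths.
Via Marlow: 99% × 85% = 84.15%.
Via Tessera → Rowan: 100% × 70% × 10% = 7%.
Via Cinder: 75% × 5% = 3.75%.
Via Crestway → Cinder: 70% × 25% × 5% = 0.875%.
Total: 84.15% + 7% + 3.75% + 0.875% = 95.775%.
Rounded: 95.78%.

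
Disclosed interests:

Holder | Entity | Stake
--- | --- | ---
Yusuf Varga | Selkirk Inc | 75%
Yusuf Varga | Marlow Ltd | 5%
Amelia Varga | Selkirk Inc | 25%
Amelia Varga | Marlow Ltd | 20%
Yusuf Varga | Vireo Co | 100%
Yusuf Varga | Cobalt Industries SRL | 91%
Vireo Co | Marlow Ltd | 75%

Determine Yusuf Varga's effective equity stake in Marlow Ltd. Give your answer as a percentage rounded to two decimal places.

Yusuf reaches Marlow along 2 paths.
Via Vireo: 100% × 75% = 75%.
Direct stake: 5% = 5%.
Total: 75% + 5% = 80%.
Rounded: 80.00%.

80.00%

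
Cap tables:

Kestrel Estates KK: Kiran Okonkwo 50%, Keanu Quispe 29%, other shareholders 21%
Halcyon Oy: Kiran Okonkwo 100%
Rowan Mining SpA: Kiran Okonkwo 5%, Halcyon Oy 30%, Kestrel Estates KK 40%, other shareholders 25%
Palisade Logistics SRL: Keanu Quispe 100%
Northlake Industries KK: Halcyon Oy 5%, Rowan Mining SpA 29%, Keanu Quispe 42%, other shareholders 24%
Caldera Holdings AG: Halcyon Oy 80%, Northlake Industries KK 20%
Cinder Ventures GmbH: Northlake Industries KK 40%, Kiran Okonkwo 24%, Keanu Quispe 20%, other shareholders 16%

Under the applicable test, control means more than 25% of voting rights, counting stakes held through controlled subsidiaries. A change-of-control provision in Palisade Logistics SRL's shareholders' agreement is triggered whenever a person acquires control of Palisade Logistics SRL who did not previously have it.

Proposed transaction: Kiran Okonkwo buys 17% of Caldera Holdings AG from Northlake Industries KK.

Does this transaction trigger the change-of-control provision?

The purchase adds only to Kiran's holdings (Northlake's stake shrinks), so Kiran is the only person who could newly come to control Palisade.
Kiran holds 50% of Kestrel, so Kiran controls Kestrel.
Kiran holds 100% of Halcyon, so Kiran controls Halcyon.
Kiran and Halcyon and Kestrel together hold 5% + 30% + 40% = 75% of Rowan, so Kiran controls Rowan.
Halcyon and Rowan together hold 5% + 29% = 34% of Northlake, so Kiran controls Northlake.
Halcyon and Northlake together hold 80% + 20% = 100% of Caldera, so Kiran controls Caldera.
Northlake and Kiran together hold 40% + 24% = 64% of Cinder, so Kiran controls Cinder.
Neither Kiran nor any entity Kiran controls holds any voting interest in Palisade.
So before the transaction, Kiran does not control Palisade.
After the purchase, Kiran holds 17% of Caldera directly, and Northlake's stake falls to 3%.
Halcyon and Northlake and Kiran together hold 80% + 3% + 17% = 100% of Caldera, so Kiran controls Caldera.
After the transaction, neither Kiran nor any entity Kiran controls holds a voting interest in Palisade, so Kiran still does not control it.
No new person acquires control, so the clause is not triggered.

No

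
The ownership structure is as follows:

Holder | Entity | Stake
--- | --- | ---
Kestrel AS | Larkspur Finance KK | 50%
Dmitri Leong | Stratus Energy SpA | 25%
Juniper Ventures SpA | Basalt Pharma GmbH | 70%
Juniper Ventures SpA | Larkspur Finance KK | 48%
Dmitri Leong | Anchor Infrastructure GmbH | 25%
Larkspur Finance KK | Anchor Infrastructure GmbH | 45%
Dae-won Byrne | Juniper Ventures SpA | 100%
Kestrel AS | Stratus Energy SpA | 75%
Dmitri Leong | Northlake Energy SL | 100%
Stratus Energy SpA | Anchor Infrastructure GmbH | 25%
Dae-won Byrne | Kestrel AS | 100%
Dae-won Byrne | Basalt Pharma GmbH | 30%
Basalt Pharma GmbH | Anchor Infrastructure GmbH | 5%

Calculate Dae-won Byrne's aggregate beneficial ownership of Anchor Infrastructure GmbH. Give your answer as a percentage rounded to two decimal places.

Dae-won reaches Anchor along 5 paths.
Via Kestrel → Stratus: 100% × 75% × 25% = 18.75%.
Via Juniper → Larkspur: 100% × 48% × 45% = 21.6%.
Via Kestrel → Larkspur: 100% × 50% × 45% = 22.5%.
Via Juniper → Basalt: 100% × 70% × 5% = 3.5%.
Via Basalt: 30% × 5% = 1.5%.
Total: 18.75% + 21.6% + 22.5% + 3.5% + 1.5% = 67.85%.

67.85%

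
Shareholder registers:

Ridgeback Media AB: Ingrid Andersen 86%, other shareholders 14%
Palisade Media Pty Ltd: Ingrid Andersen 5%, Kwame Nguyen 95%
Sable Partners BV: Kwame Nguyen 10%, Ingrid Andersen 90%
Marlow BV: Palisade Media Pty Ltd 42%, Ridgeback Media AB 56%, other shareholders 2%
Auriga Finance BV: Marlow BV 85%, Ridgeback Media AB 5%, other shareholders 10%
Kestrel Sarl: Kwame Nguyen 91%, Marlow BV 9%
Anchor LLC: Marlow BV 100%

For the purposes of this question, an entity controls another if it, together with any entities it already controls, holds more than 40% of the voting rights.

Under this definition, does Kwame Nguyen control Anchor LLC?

Yes

Kwame holds 95% of Palisade, so Kwame controls Palisade.
Palisade holds 42% of Marlow, so Kwame controls Marlow.
Marlow holds 100% of Anchor, so Kwame controls Anchor.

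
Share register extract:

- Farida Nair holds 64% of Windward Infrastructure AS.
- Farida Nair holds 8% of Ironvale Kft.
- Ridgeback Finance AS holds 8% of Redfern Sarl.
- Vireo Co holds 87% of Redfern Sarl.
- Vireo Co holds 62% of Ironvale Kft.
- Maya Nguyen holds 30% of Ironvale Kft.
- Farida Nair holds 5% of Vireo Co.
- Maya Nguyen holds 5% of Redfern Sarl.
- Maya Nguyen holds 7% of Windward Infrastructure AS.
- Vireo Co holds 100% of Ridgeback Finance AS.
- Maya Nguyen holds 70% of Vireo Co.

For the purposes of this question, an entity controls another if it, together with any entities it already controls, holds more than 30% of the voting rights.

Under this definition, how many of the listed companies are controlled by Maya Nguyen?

4

Maya holds 70% of Vireo, so Maya controls Vireo.
Vireo and Maya together hold 62% + 30% = 92% of Ironvale, so Maya controls Ironvale.
Vireo holds 100% of Ridgeback, so Maya controls Ridgeback.
Maya and Ridgeback and Vireo together hold 5% + 8% + 87% = 100% of Redfern, so Maya controls Redfern.
No other company's threshold is met.
Maya controls 4 companies.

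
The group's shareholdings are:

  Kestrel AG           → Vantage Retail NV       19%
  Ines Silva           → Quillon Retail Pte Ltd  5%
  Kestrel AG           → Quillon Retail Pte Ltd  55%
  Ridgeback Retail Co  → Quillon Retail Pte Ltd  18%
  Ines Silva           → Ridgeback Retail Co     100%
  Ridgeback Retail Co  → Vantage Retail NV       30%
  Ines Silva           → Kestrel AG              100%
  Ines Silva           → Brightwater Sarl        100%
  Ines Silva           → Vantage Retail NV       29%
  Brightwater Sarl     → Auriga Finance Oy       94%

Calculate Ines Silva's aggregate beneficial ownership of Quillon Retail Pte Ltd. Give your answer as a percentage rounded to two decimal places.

78.00%

Ines reaches Quillon along 3 paths.
Via Ridgeback: 100% × 18% = 18%.
Via Kestrel: 100% × 55% = 55%.
Direct stake: 5% = 5%.
Total: 18% + 55% + 5% = 78%.
Rounded: 78.00%.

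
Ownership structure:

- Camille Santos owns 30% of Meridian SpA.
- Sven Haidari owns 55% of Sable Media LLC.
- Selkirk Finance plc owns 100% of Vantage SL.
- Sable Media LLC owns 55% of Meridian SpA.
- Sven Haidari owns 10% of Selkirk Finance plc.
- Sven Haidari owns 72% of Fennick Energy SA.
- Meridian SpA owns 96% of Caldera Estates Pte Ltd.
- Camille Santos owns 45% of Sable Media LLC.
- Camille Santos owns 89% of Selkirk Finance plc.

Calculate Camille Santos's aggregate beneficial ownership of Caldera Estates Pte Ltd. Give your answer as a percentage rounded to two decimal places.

Camille reaches Caldera along 2 paths.
Via Sable → Meridian: 45% × 55% × 96% = 23.76%.
Via Meridian: 30% × 96% = 28.8%.
Total: 23.76% + 28.8% = 52.56%.

52.56%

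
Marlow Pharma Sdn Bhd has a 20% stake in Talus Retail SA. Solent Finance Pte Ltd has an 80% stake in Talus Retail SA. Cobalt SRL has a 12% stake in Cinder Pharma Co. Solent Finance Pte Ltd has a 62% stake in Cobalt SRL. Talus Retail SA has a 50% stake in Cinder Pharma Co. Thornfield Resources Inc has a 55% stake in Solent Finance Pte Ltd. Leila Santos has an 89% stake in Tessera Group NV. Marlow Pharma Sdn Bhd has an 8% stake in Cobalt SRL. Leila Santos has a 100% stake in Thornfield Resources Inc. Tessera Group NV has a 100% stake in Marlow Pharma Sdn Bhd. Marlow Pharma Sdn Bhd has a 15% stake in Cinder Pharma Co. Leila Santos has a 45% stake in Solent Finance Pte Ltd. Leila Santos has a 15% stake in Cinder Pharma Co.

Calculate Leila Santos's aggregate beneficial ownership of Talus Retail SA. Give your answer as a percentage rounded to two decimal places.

Leila reaches Talus along 3 paths.
Via Tessera → Marlow: 89% × 100% × 20% = 17.8%.
Via Solent: 45% × 80% = 36%.
Via Thornfield → Solent: 100% × 55% × 80% = 44%.
Total: 17.8% + 36% + 44% = 97.8%.
Rounded: 97.80%.

97.80%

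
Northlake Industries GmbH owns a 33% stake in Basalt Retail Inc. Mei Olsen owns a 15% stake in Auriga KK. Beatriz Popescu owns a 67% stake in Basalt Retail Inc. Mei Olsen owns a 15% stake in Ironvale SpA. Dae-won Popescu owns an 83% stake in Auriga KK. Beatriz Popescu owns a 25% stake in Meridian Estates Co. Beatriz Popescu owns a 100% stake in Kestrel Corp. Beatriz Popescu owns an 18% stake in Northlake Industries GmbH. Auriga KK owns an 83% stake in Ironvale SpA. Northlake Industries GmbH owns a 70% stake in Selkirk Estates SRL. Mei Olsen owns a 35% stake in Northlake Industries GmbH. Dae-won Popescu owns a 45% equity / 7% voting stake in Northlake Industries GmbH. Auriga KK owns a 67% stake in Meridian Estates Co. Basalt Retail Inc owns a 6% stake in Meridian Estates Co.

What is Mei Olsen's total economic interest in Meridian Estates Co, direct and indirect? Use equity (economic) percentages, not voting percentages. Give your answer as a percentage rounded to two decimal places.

Mei reaches Meridian along 2 paths.
Via Auriga: 15% × 67% = 10.05%.
Via Northlake → Basalt: 35% × 33% × 6% = 0.693%.
Total: 10.05% + 0.693% = 10.743%.
Rounded: 10.74%.

10.74%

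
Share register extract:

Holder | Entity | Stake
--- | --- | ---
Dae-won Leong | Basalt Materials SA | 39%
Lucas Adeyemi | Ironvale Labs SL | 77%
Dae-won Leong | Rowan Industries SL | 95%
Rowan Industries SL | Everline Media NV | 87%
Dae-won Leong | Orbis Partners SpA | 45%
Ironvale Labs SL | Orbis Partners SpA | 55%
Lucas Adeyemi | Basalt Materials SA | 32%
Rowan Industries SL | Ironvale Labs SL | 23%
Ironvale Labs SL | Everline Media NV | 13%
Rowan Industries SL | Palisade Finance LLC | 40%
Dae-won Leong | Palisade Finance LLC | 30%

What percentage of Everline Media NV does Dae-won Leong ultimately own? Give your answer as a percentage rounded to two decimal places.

Dae-won reaches Everline along 2 paths.
Via Rowan → Ironvale: 95% × 23% × 13% = 2.8405%.
Via Rowan: 95% × 87% = 82.65%.
Total: 2.8405% + 82.65% = 85.4905%.
Rounded: 85.49%.

85.49%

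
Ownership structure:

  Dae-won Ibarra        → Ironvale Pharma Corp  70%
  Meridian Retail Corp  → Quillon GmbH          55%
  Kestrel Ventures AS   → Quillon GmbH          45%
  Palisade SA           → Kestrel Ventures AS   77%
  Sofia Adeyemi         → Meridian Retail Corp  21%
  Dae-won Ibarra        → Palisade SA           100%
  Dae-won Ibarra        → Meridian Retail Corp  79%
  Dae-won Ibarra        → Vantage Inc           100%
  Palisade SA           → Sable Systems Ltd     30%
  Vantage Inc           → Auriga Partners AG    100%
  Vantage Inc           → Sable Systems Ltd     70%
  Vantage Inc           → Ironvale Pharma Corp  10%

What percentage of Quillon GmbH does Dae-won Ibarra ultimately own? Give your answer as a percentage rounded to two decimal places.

78.10%

Dae-won reaches Quillon along 2 paths.
Via Palisade → Kestrel: 100% × 77% × 45% = 34.65%.
Via Meridian: 79% × 55% = 43.45%.
Total: 34.65% + 43.45% = 78.1%.
Rounded: 78.10%.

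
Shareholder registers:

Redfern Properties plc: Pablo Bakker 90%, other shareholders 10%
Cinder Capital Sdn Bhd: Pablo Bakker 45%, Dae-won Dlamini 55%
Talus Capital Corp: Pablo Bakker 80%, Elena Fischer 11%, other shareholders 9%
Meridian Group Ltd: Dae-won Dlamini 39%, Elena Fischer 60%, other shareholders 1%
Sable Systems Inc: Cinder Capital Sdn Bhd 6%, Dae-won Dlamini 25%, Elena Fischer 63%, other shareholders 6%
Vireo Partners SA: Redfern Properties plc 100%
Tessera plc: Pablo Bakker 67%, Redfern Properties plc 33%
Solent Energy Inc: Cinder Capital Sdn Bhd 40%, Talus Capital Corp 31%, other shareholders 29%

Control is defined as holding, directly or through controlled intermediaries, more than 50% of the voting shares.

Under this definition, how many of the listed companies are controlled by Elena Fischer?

Elena holds 60% of Meridian, so Elena controls Meridian.
Elena holds 63% of Sable, so Elena controls Sable.
No other company's threshold is met.
Elena controls 2 companies.

2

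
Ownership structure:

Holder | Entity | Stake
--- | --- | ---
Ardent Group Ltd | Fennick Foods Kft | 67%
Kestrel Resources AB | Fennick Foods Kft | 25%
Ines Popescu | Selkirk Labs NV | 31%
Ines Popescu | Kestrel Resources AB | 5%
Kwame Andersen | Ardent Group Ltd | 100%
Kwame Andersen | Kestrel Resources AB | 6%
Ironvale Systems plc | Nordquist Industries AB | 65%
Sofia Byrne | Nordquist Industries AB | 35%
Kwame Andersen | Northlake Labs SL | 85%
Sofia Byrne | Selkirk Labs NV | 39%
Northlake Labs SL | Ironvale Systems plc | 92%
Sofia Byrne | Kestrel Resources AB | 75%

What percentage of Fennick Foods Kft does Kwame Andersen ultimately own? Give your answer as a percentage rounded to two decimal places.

68.50%

Kwame reaches Fennick along 2 paths.
Via Ardent: 100% × 67% = 67%.
Via Kestrel: 6% × 25% = 1.5%.
Total: 67% + 1.5% = 68.5%.
Rounded: 68.50%.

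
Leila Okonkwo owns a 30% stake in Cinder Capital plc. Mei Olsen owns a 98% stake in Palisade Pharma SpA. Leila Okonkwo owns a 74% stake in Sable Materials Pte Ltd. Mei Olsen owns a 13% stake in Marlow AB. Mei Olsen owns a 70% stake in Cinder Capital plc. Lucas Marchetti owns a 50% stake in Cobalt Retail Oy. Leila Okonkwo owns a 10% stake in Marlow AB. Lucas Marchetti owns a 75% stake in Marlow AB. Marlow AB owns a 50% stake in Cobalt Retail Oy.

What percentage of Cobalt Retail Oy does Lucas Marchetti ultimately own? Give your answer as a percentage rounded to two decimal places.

Lucas reaches Cobalt along 2 paths.
Direct stake: 50% = 50%.
Via Marlow: 75% × 50% = 37.5%.
Total: 50% + 37.5% = 87.5%.
Rounded: 87.50%.

87.50%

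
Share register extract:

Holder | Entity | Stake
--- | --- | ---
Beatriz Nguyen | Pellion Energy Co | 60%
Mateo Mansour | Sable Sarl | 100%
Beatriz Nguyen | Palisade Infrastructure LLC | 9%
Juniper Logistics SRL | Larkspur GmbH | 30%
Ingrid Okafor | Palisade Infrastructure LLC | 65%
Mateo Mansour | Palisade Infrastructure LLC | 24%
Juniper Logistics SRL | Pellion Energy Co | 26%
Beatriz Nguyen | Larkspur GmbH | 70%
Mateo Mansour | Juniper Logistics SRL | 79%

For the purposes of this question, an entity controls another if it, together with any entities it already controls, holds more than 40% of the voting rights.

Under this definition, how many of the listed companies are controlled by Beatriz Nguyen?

2

Beatriz holds 60% of Pellion, so Beatriz controls Pellion.
Beatriz holds 70% of Larkspur, so Beatriz controls Larkspur.
No other company's threshold is met.
Beatriz controls 2 companies.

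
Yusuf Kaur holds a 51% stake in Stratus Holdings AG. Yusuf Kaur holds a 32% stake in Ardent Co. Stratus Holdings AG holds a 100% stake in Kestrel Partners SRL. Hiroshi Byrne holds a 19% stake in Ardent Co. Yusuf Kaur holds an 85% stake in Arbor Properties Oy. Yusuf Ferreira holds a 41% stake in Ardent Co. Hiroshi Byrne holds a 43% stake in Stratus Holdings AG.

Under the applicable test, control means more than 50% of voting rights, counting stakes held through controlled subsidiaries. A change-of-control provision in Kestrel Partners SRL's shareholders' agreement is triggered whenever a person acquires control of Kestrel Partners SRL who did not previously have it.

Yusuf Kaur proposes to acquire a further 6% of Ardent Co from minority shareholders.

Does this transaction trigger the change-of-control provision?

The purchase changes only Yusuf Kaur's holdings, so Yusuf Kaur is the only person who could newly come to control Kestrel.
Yusuf Kaur holds 51% of Stratus, so Yusuf Kaur controls Stratus.
Stratus holds 100% of Kestrel, so Yusuf Kaur controls Kestrel.
So Yusuf Kaur already controls Kestrel before the transaction.
After the purchase, Yusuf Kaur's direct stake in Ardent rises to 32% + 6% = 38%.
Yusuf Kaur controlled Kestrel already, so this is not a new person acquiring control; every other person's position is unchanged or reduced.
No new person acquires control, so the clause is not triggered.

No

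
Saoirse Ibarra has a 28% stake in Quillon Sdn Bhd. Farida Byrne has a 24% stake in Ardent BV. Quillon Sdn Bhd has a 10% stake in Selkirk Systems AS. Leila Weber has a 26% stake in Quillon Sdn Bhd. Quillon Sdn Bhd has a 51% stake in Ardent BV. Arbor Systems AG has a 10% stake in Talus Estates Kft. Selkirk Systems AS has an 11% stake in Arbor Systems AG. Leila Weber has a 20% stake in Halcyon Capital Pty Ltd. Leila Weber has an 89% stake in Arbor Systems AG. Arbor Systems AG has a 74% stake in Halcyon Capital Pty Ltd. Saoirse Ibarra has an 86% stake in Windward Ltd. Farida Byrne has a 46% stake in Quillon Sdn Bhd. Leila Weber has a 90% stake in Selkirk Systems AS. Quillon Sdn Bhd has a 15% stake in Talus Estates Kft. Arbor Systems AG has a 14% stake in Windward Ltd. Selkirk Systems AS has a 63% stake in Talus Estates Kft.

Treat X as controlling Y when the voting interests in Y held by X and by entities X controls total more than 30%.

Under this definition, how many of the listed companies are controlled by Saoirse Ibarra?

1

Saoirse holds 86% of Windward, so Saoirse controls Windward.
No other company's threshold is met.
Saoirse controls 1 company.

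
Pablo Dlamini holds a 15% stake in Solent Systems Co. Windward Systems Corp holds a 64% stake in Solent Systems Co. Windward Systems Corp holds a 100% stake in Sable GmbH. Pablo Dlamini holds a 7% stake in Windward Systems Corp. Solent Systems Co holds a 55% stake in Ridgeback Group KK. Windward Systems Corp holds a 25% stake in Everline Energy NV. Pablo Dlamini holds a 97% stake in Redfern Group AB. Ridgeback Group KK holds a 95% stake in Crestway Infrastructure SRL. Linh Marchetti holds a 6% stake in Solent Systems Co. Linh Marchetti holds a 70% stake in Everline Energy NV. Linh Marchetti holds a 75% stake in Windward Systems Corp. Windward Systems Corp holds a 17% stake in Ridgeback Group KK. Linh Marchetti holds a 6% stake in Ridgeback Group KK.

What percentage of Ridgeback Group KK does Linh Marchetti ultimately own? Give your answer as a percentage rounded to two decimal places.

48.45%

Linh reaches Ridgeback along 4 paths.
Via Windward → Solent: 75% × 64% × 55% = 26.4%.
Via Solent: 6% × 55% = 3.3%.
Via Windward: 75% × 17% = 12.75%.
Direct stake: 6% = 6%.
Total: 26.4% + 3.3% + 12.75% + 6% = 48.45%.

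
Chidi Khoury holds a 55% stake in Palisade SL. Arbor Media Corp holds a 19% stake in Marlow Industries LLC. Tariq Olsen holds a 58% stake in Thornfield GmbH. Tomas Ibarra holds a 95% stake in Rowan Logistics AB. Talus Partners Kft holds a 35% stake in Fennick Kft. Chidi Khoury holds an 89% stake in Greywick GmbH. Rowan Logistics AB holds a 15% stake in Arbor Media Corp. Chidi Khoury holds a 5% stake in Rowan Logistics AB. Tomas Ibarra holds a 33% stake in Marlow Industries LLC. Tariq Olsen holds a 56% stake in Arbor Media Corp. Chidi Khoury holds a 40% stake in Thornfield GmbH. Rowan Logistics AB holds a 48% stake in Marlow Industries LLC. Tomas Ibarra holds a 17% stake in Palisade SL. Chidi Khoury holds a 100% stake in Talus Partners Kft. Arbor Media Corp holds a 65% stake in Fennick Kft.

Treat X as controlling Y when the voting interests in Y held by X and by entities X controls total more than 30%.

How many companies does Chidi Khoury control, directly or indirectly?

Chidi holds 40% of Thornfield, so Chidi controls Thornfield.
Chidi holds 100% of Talus, so Chidi controls Talus.
Chidi holds 89% of Greywick, so Chidi controls Greywick.
Chidi holds 55% of Palisade, so Chidi controls Palisade.
Talus holds 35% of Fennick, so Chidi controls Fennick.
No other company's threshold is met.
Chidi controls 5 companies.

5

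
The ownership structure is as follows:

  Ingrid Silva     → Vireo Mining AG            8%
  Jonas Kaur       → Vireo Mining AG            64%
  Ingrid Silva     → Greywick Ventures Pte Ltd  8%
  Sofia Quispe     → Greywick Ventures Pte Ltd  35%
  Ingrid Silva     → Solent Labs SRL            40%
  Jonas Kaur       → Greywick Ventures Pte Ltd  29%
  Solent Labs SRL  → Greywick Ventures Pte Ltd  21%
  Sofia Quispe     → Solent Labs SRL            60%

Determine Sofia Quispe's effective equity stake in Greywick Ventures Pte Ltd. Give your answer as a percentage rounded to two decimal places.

Sofia reaches Greywick along 2 paths.
Direct stake: 35% = 35%.
Via Solent: 60% × 21% = 12.6%.
Total: 35% + 12.6% = 47.6%.
Rounded: 47.60%.

47.60%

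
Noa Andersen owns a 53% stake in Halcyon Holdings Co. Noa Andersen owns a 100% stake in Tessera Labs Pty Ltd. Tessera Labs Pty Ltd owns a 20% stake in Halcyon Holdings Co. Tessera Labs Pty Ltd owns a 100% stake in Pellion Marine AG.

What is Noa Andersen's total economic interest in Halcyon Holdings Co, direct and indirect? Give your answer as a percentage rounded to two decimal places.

Noa reaches Halcyon along 2 paths.
Via Tessera: 100% × 20% = 20%.
Direct stake: 53% = 53%.
Total: 20% + 53% = 73%.
Rounded: 73.00%.

73.00%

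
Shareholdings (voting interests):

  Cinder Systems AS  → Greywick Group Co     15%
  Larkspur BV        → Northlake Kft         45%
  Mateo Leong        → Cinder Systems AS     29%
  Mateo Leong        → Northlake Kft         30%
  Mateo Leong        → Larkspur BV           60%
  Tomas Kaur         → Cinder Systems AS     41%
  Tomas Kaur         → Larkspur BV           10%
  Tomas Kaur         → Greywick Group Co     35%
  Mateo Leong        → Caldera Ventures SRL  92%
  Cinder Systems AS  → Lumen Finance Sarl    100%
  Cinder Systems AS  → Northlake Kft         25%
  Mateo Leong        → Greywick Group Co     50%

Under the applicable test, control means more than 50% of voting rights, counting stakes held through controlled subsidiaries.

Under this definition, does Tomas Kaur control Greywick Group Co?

Tomas's largest direct stake is 41% in Cinder, which does not meet the threshold, so Tomas controls no company.
In Greywick, Tomas's side holds only 35%, not > 50%.
So Tomas does not control Greywick.

No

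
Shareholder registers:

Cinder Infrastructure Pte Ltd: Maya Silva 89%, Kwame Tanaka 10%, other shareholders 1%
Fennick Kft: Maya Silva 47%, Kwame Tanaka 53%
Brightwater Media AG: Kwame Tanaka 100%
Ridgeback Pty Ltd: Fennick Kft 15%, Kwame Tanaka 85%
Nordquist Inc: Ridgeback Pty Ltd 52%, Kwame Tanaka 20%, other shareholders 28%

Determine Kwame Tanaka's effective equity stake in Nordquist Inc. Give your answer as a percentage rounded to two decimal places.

Kwame reaches Nordquist along 3 paths.
Via Fennick → Ridgeback: 53% × 15% × 52% = 4.134%.
Via Ridgeback: 85% × 52% = 44.2%.
Direct stake: 20% = 20%.
Total: 4.134% + 44.2% + 20% = 68.334%.
Rounded: 68.33%.

68.33%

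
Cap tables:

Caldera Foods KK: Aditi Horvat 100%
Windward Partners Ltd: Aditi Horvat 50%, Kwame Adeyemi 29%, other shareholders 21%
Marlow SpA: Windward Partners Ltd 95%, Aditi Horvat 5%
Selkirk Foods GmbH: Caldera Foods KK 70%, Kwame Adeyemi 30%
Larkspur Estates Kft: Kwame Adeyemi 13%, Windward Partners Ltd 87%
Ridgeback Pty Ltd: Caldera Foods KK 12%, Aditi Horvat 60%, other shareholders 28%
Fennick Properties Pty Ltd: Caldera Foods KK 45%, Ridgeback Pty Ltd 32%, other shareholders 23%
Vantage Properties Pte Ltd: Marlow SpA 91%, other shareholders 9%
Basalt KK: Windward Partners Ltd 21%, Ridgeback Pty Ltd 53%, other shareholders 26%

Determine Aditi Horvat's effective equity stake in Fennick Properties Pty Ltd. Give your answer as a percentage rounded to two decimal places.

Aditi reaches Fennick along 3 paths.
Via Caldera: 100% × 45% = 45%.
Via Caldera → Ridgeback: 100% × 12% × 32% = 3.84%.
Via Ridgeback: 60% × 32% = 19.2%.
Total: 45% + 3.84% + 19.2% = 68.04%.

68.04%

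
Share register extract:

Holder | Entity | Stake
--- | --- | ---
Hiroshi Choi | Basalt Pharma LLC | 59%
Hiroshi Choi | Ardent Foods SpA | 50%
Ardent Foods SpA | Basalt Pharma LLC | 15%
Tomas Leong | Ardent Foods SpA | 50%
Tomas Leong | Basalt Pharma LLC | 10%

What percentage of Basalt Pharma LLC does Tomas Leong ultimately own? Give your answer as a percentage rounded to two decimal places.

Tomas reaches Basalt along 2 paths.
Direct stake: 10% = 10%.
Via Ardent: 50% × 15% = 7.5%.
Total: 10% + 7.5% = 17.5%.
Rounded: 17.50%.

17.50%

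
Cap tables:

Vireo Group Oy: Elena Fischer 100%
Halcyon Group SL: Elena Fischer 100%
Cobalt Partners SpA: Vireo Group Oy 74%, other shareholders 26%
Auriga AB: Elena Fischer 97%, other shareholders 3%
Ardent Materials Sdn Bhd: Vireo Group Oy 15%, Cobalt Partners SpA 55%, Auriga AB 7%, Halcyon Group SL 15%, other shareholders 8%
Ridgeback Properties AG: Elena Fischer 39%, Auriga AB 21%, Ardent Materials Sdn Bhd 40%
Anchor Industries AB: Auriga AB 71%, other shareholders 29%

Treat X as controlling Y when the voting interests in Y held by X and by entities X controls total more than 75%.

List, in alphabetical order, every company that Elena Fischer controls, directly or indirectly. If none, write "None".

Auriga AB, Halcyon Group SL, Vireo Group Oy

Elena holds 100% of Vireo, so Elena controls Vireo.
Elena holds 100% of Halcyon, so Elena controls Halcyon.
Elena holds 97% of Auriga, so Elena controls Auriga.
No other company's threshold is met.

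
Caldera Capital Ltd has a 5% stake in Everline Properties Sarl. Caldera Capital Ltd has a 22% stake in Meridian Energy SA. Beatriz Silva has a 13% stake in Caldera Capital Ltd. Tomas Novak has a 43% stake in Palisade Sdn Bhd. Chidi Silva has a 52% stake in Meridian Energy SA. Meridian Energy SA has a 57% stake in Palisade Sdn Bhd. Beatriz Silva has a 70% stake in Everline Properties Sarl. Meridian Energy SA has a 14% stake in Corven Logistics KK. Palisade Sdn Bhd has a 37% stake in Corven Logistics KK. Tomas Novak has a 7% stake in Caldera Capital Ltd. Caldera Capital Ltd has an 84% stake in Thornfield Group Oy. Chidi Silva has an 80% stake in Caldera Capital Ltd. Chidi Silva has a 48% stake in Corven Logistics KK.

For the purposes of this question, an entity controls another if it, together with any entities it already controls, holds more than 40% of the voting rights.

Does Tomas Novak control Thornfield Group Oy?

No

Tomas holds 43% of Palisade, so Tomas controls Palisade.
Neither Tomas nor any entity Tomas controls holds any voting interest in Thornfield.
So Tomas does not control Thornfield.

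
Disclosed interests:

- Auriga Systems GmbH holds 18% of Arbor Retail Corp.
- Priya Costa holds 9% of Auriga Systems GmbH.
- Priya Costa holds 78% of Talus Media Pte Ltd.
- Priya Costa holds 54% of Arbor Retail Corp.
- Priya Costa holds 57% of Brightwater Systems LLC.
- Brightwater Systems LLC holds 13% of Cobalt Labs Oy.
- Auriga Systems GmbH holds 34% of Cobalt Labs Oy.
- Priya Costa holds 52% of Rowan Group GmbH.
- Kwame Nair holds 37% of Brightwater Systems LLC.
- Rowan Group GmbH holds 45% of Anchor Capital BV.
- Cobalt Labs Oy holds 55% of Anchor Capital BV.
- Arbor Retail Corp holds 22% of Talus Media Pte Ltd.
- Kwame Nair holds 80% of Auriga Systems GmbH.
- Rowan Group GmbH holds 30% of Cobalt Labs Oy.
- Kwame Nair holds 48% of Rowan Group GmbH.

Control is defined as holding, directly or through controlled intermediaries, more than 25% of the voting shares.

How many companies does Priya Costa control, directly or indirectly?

6

Priya holds 52% of Rowan, so Priya controls Rowan.
Priya holds 57% of Brightwater, so Priya controls Brightwater.
Priya holds 54% of Arbor, so Priya controls Arbor.
Rowan and Brightwater together hold 30% + 13% = 43% of Cobalt, so Priya controls Cobalt.
Rowan and Cobalt together hold 45% + 55% = 100% of Anchor, so Priya controls Anchor.
Arbor and Priya together hold 22% + 78% = 100% of Talus, so Priya controls Talus.
No other company's threshold is met.
Priya controls 6 companies.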